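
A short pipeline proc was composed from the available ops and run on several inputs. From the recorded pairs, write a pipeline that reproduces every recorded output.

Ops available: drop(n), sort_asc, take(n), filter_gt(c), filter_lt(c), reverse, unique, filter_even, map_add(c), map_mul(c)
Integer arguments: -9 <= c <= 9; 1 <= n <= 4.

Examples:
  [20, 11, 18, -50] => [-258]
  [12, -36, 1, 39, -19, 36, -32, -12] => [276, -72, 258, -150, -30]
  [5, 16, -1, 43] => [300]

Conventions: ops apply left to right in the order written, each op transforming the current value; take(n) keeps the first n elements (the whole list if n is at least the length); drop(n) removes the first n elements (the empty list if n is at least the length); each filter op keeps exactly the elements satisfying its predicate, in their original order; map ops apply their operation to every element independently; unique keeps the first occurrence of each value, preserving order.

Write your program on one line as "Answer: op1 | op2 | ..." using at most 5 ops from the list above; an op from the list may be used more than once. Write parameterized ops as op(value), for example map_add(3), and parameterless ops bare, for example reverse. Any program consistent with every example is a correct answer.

map_add(3) | map_add(4) | drop(3) | map_mul(6)

Check, running the answer program on each example:
  [20, 11, 18, -50] -> [23, 14, 21, -47] -> [27, 18, 25, -43] -> [-43] -> [-258]
  [12, -36, 1, 39, -19, 36, -32, -12] -> [15, -33, 4, 42, -16, 39, -29, -9] -> [19, -29, 8, 46, -12, 43, -25, -5] -> [46, -12, 43, -25, -5] -> [276, -72, 258, -150, -30]
  [5, 16, -1, 43] -> [8, 19, 2, 46] -> [12, 23, 6, 50] -> [50] -> [300]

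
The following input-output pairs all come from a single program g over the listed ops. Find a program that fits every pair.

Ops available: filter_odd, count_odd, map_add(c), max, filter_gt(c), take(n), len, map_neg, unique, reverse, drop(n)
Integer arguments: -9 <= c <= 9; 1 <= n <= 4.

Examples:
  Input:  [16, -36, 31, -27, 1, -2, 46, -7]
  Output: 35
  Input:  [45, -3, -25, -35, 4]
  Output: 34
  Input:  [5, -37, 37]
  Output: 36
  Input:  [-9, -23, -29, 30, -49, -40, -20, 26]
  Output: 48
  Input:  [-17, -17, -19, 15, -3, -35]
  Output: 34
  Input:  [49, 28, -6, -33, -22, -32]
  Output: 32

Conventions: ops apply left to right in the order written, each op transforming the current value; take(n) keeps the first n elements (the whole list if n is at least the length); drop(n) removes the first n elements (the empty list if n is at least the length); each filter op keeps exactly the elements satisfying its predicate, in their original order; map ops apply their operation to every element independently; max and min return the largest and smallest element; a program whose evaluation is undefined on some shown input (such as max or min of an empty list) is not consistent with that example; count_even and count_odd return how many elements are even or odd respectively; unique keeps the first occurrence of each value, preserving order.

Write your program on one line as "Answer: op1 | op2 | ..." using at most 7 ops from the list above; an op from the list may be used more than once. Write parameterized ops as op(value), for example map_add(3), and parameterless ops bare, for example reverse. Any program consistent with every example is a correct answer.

map_neg | map_add(1) | unique | filter_gt(9) | map_add(-2) | max

Check, running the answer program on each example:
  [16, -36, 31, -27, 1, -2, 46, -7] -> [-16, 36, -31, 27, -1, 2, -46, 7] -> [-15, 37, -30, 28, 0, 3, -45, 8] -> [-15, 37, -30, 28, 0, 3, -45, 8] -> [37, 28] -> [35, 26] -> 35
  [45, -3, -25, -35, 4] -> [-45, 3, 25, 35, -4] -> [-44, 4, 26, 36, -3] -> [-44, 4, 26, 36, -3] -> [26, 36] -> [24, 34] -> 34
  [5, -37, 37] -> [-5, 37, -37] -> [-4, 38, -36] -> [-4, 38, -36] -> [38] -> [36] -> 36
  [-9, -23, -29, 30, -49, -40, -20, 26] -> [9, 23, 29, -30, 49, 40, 20, -26] -> [10, 24, 30, -29, 50, 41, 21, -25] -> [10, 24, 30, -29, 50, 41, 21, -25] -> [10, 24, 30, 50, 41, 21] -> [8, 22, 28, 48, 39, 19] -> 48
  [-17, -17, -19, 15, -3, -35] -> [17, 17, 19, -15, 3, 35] -> [18, 18, 20, -14, 4, 36] -> [18, 20, -14, 4, 36] -> [18, 20, 36] -> [16, 18, 34] -> 34
  [49, 28, -6, -33, -22, -32] -> [-49, -28, 6, 33, 22, 32] -> [-48, -27, 7, 34, 23, 33] -> [-48, -27, 7, 34, 23, 33] -> [34, 23, 33] -> [32, 21, 31] -> 32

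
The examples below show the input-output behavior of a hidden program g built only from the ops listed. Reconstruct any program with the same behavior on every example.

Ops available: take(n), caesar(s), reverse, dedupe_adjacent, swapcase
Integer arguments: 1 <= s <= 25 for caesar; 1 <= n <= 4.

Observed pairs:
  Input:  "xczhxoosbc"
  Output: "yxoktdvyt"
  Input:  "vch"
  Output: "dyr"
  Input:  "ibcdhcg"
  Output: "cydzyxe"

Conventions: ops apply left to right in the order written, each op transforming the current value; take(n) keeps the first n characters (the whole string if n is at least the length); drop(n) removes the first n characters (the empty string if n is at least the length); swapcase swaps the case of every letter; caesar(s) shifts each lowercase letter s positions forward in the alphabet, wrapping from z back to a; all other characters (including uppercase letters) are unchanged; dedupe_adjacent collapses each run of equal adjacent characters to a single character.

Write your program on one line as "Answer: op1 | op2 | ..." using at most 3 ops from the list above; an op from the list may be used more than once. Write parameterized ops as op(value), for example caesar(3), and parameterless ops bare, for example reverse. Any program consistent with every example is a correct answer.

reverse | caesar(22) | dedupe_adjacent

Check, running the answer program on each example:
  "xczhxoosbc" -> "cbsooxhzcx" -> "yxokktdvyt" -> "yxoktdvyt"
  "vch" -> "hcv" -> "dyr" -> "dyr"
  "ibcdhcg" -> "gchdcbi" -> "cydzyxe" -> "cydzyxe"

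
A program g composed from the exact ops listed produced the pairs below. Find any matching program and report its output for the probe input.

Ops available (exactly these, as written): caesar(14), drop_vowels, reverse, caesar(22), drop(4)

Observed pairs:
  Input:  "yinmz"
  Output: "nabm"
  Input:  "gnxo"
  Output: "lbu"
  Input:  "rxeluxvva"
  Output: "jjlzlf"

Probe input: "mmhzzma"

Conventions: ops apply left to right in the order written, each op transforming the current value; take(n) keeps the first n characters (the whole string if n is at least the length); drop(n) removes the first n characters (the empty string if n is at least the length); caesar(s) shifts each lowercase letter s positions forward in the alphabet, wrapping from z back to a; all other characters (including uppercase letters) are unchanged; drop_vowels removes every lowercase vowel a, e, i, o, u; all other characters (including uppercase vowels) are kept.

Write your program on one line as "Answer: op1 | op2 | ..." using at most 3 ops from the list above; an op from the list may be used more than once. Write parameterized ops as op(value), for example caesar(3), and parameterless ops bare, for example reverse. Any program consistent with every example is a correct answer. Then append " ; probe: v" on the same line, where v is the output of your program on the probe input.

drop_vowels | caesar(14) | reverse ; probe: "annvaa"

Check, running the answer program on each example:
  "yinmz" -> "ynmz" -> "mban" -> "nabm"
  "gnxo" -> "gnx" -> "ubl" -> "lbu"
  "rxeluxvva" -> "rxlxvv" -> "flzljj" -> "jjlzlf"
  probe: "mmhzzma" -> "mmhzzm" -> "aavnna" -> "annvaa"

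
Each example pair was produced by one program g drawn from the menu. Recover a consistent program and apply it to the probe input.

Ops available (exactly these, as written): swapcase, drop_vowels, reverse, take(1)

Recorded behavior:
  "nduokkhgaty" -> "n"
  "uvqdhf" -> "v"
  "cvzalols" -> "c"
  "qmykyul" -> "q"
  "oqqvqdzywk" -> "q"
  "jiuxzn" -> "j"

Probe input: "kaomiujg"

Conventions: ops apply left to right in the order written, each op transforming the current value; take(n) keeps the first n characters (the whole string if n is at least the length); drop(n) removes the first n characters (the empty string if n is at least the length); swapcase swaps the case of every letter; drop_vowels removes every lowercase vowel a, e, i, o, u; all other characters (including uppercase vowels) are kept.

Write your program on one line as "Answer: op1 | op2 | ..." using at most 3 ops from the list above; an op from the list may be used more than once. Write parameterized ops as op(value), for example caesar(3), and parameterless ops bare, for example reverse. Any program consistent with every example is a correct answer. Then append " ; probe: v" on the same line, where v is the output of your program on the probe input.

drop_vowels | take(1) ; probe: "k"

Check, running the answer program on each example:
  "nduokkhgaty" -> "ndkkhgty" -> "n"
  "uvqdhf" -> "vqdhf" -> "v"
  "cvzalols" -> "cvzlls" -> "c"
  "qmykyul" -> "qmykyl" -> "q"
  "oqqvqdzywk" -> "qqvqdzywk" -> "q"
  "jiuxzn" -> "jxzn" -> "j"
  probe: "kaomiujg" -> "kmjg" -> "k"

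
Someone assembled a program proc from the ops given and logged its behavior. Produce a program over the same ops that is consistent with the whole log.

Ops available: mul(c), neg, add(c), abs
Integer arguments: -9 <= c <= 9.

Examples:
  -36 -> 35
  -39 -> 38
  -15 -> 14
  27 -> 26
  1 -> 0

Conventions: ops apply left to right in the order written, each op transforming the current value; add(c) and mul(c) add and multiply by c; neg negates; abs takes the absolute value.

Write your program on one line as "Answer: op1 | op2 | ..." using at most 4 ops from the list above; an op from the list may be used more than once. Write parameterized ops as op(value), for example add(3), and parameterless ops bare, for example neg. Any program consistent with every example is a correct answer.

abs | add(1) | add(-2)

Check, running the answer program on each example:
  -36 -> 36 -> 37 -> 35
  -39 -> 39 -> 40 -> 38
  -15 -> 15 -> 16 -> 14
  27 -> 27 -> 28 -> 26
  1 -> 1 -> 2 -> 0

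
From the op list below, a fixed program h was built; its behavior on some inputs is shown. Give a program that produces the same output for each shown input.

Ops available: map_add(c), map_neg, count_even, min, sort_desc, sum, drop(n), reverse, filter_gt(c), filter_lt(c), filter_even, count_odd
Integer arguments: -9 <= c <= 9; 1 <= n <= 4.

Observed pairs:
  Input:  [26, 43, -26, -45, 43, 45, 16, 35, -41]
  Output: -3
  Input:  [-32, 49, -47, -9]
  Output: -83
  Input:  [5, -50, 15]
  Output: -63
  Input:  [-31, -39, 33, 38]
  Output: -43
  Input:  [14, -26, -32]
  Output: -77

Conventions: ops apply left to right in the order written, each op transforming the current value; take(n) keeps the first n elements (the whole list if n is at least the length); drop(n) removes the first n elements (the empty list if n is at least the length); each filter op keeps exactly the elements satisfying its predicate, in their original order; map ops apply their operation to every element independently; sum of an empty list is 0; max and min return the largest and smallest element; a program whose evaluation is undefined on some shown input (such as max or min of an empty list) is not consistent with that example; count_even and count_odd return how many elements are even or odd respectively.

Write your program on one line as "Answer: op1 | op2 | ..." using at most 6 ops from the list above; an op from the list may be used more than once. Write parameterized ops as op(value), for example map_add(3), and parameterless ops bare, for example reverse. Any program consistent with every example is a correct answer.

map_neg | reverse | map_add(2) | map_neg | map_add(-9) | sum

Check, running the answer program on each example:
  [26, 43, -26, -45, 43, 45, 16, 35, -41] -> [-26, -43, 26, 45, -43, -45, -16, -35, 41] -> [41, -35, -16, -45, -43, 45, 26, -43, -26] -> [43, -33, -14, -43, -41, 47, 28, -41, -24] -> [-43, 33, 14, 43, 41, -47, -28, 41, 24] -> [-52, 24, 5, 34, 32, -56, -37, 32, 15] -> -3
  [-32, 49, -47, -9] -> [32, -49, 47, 9] -> [9, 47, -49, 32] -> [11, 49, -47, 34] -> [-11, -49, 47, -34] -> [-20, -58, 38, -43] -> -83
  [5, -50, 15] -> [-5, 50, -15] -> [-15, 50, -5] -> [-13, 52, -3] -> [13, -52, 3] -> [4, -61, -6] -> -63
  [-31, -39, 33, 38] -> [31, 39, -33, -38] -> [-38, -33, 39, 31] -> [-36, -31, 41, 33] -> [36, 31, -41, -33] -> [27, 22, -50, -42] -> -43
  [14, -26, -32] -> [-14, 26, 32] -> [32, 26, -14] -> [34, 28, -12] -> [-34, -28, 12] -> [-43, -37, 3] -> -77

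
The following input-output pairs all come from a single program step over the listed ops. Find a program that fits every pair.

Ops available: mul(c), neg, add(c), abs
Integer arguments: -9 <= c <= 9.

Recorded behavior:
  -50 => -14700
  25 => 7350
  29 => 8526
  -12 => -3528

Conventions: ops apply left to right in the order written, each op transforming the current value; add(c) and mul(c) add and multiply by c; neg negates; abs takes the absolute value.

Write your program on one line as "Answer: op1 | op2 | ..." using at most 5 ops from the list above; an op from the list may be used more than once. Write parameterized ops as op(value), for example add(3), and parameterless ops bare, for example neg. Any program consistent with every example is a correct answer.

mul(7) | mul(6) | neg | mul(-7)

Check, running the answer program on each example:
  -50 -> -350 -> -2100 -> 2100 -> -14700
  25 -> 175 -> 1050 -> -1050 -> 7350
  29 -> 203 -> 1218 -> -1218 -> 8526
  -12 -> -84 -> -504 -> 504 -> -3528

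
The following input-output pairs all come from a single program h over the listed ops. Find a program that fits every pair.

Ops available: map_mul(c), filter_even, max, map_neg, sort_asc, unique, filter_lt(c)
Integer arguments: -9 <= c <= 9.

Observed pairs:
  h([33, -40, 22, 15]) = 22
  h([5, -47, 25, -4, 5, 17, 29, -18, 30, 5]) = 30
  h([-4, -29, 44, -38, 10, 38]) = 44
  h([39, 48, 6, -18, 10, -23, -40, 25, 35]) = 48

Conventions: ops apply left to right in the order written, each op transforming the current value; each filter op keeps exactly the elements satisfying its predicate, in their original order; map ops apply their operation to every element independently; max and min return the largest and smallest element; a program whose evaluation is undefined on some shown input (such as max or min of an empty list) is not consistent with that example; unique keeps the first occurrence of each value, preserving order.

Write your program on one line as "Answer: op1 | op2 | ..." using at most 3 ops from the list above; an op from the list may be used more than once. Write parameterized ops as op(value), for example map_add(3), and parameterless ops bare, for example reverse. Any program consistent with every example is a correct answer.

unique | filter_even | max

Check, running the answer program on each example:
  [33, -40, 22, 15] -> [33, -40, 22, 15] -> [-40, 22] -> 22
  [5, -47, 25, -4, 5, 17, 29, -18, 30, 5] -> [5, -47, 25, -4, 17, 29, -18, 30] -> [-4, -18, 30] -> 30
  [-4, -29, 44, -38, 10, 38] -> [-4, -29, 44, -38, 10, 38] -> [-4, 44, -38, 10, 38] -> 44
  [39, 48, 6, -18, 10, -23, -40, 25, 35] -> [39, 48, 6, -18, 10, -23, -40, 25, 35] -> [48, 6, -18, 10, -40] -> 48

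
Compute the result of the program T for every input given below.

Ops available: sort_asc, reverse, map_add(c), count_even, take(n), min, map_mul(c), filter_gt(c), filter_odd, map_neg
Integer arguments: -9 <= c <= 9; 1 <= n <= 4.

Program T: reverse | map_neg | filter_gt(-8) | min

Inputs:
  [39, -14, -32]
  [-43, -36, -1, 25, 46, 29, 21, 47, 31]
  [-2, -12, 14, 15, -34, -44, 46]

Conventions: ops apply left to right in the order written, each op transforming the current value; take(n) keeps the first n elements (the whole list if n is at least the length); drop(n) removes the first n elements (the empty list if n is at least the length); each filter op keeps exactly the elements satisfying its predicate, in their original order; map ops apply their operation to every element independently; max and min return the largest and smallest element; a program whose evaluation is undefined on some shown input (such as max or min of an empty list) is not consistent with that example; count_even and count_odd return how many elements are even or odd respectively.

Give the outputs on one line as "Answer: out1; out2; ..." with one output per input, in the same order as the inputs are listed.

Execution, op by op:
  [39, -14, -32] -> [-32, -14, 39] -> [32, 14, -39] -> [32, 14] -> 14
  [-43, -36, -1, 25, 46, 29, 21, 47, 31] -> [31, 47, 21, 29, 46, 25, -1, -36, -43] -> [-31, -47, -21, -29, -46, -25, 1, 36, 43] -> [1, 36, 43] -> 1
  [-2, -12, 14, 15, -34, -44, 46] -> [46, -44, -34, 15, 14, -12, -2] -> [-46, 44, 34, -15, -14, 12, 2] -> [44, 34, 12, 2] -> 2

14; 1; 2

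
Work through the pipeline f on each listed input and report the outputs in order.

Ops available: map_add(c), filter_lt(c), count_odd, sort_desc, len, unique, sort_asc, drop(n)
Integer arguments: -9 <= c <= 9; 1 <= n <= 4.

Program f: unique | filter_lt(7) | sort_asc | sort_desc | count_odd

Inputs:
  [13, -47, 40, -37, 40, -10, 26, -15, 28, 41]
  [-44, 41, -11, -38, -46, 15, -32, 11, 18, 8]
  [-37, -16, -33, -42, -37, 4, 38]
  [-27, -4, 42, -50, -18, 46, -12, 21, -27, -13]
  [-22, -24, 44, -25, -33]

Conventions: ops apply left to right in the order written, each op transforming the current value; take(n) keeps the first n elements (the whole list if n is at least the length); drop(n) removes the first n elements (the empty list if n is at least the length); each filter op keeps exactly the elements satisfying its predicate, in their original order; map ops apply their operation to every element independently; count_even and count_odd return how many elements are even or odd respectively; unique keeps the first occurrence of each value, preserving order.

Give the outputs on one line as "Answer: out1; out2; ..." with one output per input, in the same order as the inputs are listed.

Execution, op by op:
  [13, -47, 40, -37, 40, -10, 26, -15, 28, 41] -> [13, -47, 40, -37, -10, 26, -15, 28, 41] -> [-47, -37, -10, -15] -> [-47, -37, -15, -10] -> [-10, -15, -37, -47] -> 3
  [-44, 41, -11, -38, -46, 15, -32, 11, 18, 8] -> [-44, 41, -11, -38, -46, 15, -32, 11, 18, 8] -> [-44, -11, -38, -46, -32] -> [-46, -44, -38, -32, -11] -> [-11, -32, -38, -44, -46] -> 1
  [-37, -16, -33, -42, -37, 4, 38] -> [-37, -16, -33, -42, 4, 38] -> [-37, -16, -33, -42, 4] -> [-42, -37, -33, -16, 4] -> [4, -16, -33, -37, -42] -> 2
  [-27, -4, 42, -50, -18, 46, -12, 21, -27, -13] -> [-27, -4, 42, -50, -18, 46, -12, 21, -13] -> [-27, -4, -50, -18, -12, -13] -> [-50, -27, -18, -13, -12, -4] -> [-4, -12, -13, -18, -27, -50] -> 2
  [-22, -24, 44, -25, -33] -> [-22, -24, 44, -25, -33] -> [-22, -24, -25, -33] -> [-33, -25, -24, -22] -> [-22, -24, -25, -33] -> 2

3; 1; 2; 2; 2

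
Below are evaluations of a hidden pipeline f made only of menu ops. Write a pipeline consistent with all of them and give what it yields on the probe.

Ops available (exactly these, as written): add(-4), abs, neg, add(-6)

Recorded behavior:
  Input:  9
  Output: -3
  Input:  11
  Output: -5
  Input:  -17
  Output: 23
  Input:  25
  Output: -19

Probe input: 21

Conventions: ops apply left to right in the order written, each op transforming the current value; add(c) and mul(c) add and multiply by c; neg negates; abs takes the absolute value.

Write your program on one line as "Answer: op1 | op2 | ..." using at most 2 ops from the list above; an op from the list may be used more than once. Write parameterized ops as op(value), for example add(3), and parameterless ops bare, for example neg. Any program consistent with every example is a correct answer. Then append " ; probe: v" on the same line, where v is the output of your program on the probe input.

add(-6) | neg ; probe: -15

Check, running the answer program on each example:
  9 -> 3 -> -3
  11 -> 5 -> -5
  -17 -> -23 -> 23
  25 -> 19 -> -19
  probe: 21 -> 15 -> -15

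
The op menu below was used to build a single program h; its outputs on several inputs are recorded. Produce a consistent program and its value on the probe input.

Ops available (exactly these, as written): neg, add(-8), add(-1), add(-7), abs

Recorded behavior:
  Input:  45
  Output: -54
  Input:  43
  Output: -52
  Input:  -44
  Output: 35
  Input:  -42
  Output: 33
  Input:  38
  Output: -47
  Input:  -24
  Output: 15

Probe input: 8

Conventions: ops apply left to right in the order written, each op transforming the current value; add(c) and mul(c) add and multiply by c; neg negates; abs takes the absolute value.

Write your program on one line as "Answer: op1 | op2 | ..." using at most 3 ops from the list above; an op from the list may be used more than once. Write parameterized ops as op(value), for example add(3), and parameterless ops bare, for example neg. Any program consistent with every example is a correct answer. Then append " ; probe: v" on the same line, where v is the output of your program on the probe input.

neg | add(-8) | add(-1) ; probe: -17

Check, running the answer program on each example:
  45 -> -45 -> -53 -> -54
  43 -> -43 -> -51 -> -52
  -44 -> 44 -> 36 -> 35
  -42 -> 42 -> 34 -> 33
  38 -> -38 -> -46 -> -47
  -24 -> 24 -> 16 -> 15
  probe: 8 -> -8 -> -16 -> -17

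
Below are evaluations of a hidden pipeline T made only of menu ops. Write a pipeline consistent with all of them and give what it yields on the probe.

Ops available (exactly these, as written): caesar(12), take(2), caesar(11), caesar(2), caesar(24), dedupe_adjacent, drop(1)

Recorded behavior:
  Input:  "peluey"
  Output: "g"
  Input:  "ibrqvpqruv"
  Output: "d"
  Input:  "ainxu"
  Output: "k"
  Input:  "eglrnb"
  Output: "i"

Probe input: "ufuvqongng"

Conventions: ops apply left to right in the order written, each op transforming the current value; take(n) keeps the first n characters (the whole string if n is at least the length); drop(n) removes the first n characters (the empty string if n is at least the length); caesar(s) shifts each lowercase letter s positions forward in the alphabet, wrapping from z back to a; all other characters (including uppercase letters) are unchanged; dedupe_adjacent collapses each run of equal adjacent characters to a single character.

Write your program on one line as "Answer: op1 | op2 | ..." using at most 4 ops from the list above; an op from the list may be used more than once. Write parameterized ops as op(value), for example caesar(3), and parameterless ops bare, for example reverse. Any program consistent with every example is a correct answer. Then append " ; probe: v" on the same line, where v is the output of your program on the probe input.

caesar(2) | take(2) | drop(1) ; probe: "h"

Check, running the answer program on each example:
  "peluey" -> "rgnwga" -> "rg" -> "g"
  "ibrqvpqruv" -> "kdtsxrstwx" -> "kd" -> "d"
  "ainxu" -> "ckpzw" -> "ck" -> "k"
  "eglrnb" -> "gintpd" -> "gi" -> "i"
  probe: "ufuvqongng" -> "whwxsqpipi" -> "wh" -> "h"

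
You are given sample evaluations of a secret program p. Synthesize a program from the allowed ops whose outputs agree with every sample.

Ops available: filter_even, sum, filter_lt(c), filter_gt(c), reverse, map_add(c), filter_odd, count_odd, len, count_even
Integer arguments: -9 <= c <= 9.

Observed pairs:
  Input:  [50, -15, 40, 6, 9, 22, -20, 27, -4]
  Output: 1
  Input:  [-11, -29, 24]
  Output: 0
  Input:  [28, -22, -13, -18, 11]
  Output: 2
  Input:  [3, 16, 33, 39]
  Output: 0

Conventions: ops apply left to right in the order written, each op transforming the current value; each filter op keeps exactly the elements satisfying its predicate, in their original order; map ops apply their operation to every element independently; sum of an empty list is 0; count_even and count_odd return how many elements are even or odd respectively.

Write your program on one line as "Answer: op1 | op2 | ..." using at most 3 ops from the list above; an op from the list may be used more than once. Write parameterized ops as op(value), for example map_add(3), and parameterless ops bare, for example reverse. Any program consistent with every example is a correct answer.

filter_lt(-5) | reverse | count_even

Check, running the answer program on each example:
  [50, -15, 40, 6, 9, 22, -20, 27, -4] -> [-15, -20] -> [-20, -15] -> 1
  [-11, -29, 24] -> [-11, -29] -> [-29, -11] -> 0
  [28, -22, -13, -18, 11] -> [-22, -13, -18] -> [-18, -13, -22] -> 2
  [3, 16, 33, 39] -> [] -> [] -> 0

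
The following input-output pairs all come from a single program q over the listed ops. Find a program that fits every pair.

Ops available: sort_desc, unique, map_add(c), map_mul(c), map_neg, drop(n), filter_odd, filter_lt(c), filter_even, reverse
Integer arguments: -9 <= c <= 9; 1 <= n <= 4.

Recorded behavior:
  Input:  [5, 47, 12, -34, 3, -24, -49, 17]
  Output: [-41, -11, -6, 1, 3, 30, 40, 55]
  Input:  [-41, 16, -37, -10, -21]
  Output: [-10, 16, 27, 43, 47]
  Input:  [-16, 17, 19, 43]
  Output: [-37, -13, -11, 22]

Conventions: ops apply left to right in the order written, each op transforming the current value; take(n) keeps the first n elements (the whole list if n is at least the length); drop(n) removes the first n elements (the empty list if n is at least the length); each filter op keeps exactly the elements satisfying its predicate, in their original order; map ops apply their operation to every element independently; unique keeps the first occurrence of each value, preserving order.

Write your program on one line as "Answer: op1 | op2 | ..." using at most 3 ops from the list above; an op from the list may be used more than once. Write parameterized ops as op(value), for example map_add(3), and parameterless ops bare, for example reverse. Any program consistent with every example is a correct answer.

sort_desc | map_neg | map_add(6)

Check, running the answer program on each example:
  [5, 47, 12, -34, 3, -24, -49, 17] -> [47, 17, 12, 5, 3, -24, -34, -49] -> [-47, -17, -12, -5, -3, 24, 34, 49] -> [-41, -11, -6, 1, 3, 30, 40, 55]
  [-41, 16, -37, -10, -21] -> [16, -10, -21, -37, -41] -> [-16, 10, 21, 37, 41] -> [-10, 16, 27, 43, 47]
  [-16, 17, 19, 43] -> [43, 19, 17, -16] -> [-43, -19, -17, 16] -> [-37, -13, -11, 22]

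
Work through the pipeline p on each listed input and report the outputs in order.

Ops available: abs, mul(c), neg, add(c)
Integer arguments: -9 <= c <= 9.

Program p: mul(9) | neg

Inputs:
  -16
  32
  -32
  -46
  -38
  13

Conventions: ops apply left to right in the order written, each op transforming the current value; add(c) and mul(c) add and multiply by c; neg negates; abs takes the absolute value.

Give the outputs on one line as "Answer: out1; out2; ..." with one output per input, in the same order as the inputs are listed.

Execution, op by op:
  -16 -> -144 -> 144
  32 -> 288 -> -288
  -32 -> -288 -> 288
  -46 -> -414 -> 414
  -38 -> -342 -> 342
  13 -> 117 -> -117

144; -288; 288; 414; 342; -117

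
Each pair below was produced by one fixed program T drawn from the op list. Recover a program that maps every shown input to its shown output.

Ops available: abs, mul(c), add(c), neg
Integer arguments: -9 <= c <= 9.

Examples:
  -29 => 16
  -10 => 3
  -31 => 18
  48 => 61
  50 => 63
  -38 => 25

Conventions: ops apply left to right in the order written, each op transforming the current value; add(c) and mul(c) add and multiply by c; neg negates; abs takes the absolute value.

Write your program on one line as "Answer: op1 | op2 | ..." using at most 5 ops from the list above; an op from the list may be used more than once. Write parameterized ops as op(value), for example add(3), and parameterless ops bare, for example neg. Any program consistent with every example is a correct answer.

add(8) | add(8) | add(-3) | abs

Check, running the answer program on each example:
  -29 -> -21 -> -13 -> -16 -> 16
  -10 -> -2 -> 6 -> 3 -> 3
  -31 -> -23 -> -15 -> -18 -> 18
  48 -> 56 -> 64 -> 61 -> 61
  50 -> 58 -> 66 -> 63 -> 63
  -38 -> -30 -> -22 -> -25 -> 25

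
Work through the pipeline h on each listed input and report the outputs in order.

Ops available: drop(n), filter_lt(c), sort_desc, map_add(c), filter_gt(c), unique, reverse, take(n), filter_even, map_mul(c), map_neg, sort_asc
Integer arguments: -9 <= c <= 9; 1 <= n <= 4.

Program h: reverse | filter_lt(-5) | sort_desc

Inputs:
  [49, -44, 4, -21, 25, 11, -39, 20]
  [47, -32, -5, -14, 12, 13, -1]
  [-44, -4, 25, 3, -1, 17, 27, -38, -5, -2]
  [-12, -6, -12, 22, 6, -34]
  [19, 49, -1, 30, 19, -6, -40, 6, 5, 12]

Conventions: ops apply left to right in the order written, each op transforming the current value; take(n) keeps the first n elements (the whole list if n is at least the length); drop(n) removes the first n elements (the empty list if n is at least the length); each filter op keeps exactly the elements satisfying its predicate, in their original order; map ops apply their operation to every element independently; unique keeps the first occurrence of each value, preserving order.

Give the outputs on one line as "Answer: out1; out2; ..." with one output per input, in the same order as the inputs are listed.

Execution, op by op:
  [49, -44, 4, -21, 25, 11, -39, 20] -> [20, -39, 11, 25, -21, 4, -44, 49] -> [-39, -21, -44] -> [-21, -39, -44]
  [47, -32, -5, -14, 12, 13, -1] -> [-1, 13, 12, -14, -5, -32, 47] -> [-14, -32] -> [-14, -32]
  [-44, -4, 25, 3, -1, 17, 27, -38, -5, -2] -> [-2, -5, -38, 27, 17, -1, 3, 25, -4, -44] -> [-38, -44] -> [-38, -44]
  [-12, -6, -12, 22, 6, -34] -> [-34, 6, 22, -12, -6, -12] -> [-34, -12, -6, -12] -> [-6, -12, -12, -34]
  [19, 49, -1, 30, 19, -6, -40, 6, 5, 12] -> [12, 5, 6, -40, -6, 19, 30, -1, 49, 19] -> [-40, -6] -> [-6, -40]

[-21, -39, -44]; [-14, -32]; [-38, -44]; [-6, -12, -12, -34]; [-6, -40]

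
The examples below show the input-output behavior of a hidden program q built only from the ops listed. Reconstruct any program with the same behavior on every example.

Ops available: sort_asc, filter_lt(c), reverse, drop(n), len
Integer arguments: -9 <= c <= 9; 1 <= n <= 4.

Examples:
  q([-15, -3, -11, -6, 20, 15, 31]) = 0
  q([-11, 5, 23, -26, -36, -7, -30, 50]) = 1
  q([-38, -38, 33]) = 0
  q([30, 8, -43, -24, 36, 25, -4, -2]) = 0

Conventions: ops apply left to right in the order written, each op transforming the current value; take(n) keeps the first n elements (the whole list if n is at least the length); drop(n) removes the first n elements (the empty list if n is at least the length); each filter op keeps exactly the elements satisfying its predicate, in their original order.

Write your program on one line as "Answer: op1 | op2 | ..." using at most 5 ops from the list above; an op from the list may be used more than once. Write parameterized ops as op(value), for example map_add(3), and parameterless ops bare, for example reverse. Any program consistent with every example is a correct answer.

sort_asc | drop(3) | filter_lt(-2) | filter_lt(-7) | len

Check, running the answer program on each example:
  [-15, -3, -11, -6, 20, 15, 31] -> [-15, -11, -6, -3, 15, 20, 31] -> [-3, 15, 20, 31] -> [-3] -> [] -> 0
  [-11, 5, 23, -26, -36, -7, -30, 50] -> [-36, -30, -26, -11, -7, 5, 23, 50] -> [-11, -7, 5, 23, 50] -> [-11, -7] -> [-11] -> 1
  [-38, -38, 33] -> [-38, -38, 33] -> [] -> [] -> [] -> 0
  [30, 8, -43, -24, 36, 25, -4, -2] -> [-43, -24, -4, -2, 8, 25, 30, 36] -> [-2, 8, 25, 30, 36] -> [] -> [] -> 0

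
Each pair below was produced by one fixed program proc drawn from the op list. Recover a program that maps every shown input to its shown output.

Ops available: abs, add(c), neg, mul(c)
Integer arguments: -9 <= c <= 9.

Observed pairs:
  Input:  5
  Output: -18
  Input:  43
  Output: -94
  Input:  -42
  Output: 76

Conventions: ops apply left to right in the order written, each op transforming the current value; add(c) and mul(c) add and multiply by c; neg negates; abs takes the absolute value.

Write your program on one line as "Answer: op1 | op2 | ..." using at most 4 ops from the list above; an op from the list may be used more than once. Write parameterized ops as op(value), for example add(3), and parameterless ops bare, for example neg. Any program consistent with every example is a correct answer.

neg | add(-7) | mul(2) | add(6)

Check, running the answer program on each example:
  5 -> -5 -> -12 -> -24 -> -18
  43 -> -43 -> -50 -> -100 -> -94
  -42 -> 42 -> 35 -> 70 -> 76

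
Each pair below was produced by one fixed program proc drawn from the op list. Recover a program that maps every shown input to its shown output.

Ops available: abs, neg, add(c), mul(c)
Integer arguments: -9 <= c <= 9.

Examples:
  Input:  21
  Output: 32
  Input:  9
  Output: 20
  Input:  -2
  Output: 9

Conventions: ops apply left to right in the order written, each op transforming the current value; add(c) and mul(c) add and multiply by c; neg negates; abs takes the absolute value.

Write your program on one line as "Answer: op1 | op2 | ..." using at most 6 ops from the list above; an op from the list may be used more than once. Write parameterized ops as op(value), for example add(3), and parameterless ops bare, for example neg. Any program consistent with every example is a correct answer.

neg | add(5) | add(-7) | abs | add(9)

Check, running the answer program on each example:
  21 -> -21 -> -16 -> -23 -> 23 -> 32
  9 -> -9 -> -4 -> -11 -> 11 -> 20
  -2 -> 2 -> 7 -> 0 -> 0 -> 9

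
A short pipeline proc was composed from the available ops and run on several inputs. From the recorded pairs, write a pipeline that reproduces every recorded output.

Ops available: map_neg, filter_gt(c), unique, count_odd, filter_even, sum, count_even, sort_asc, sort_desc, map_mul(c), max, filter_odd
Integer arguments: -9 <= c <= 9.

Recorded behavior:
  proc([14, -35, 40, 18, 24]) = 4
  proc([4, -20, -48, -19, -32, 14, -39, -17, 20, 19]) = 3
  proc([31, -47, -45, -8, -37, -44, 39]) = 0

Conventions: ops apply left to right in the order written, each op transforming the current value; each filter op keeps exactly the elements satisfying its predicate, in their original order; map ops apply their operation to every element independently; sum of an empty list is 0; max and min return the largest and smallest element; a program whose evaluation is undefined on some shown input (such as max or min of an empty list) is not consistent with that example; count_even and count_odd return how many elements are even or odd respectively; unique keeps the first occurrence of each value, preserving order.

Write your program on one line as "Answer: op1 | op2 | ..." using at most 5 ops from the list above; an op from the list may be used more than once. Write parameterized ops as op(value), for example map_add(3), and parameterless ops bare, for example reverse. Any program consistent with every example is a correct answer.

sort_desc | filter_gt(-1) | sort_asc | count_even

Check, running the answer program on each example:
  [14, -35, 40, 18, 24] -> [40, 24, 18, 14, -35] -> [40, 24, 18, 14] -> [14, 18, 24, 40] -> 4
  [4, -20, -48, -19, -32, 14, -39, -17, 20, 19] -> [20, 19, 14, 4, -17, -19, -20, -32, -39, -48] -> [20, 19, 14, 4] -> [4, 14, 19, 20] -> 3
  [31, -47, -45, -8, -37, -44, 39] -> [39, 31, -8, -37, -44, -45, -47] -> [39, 31] -> [31, 39] -> 0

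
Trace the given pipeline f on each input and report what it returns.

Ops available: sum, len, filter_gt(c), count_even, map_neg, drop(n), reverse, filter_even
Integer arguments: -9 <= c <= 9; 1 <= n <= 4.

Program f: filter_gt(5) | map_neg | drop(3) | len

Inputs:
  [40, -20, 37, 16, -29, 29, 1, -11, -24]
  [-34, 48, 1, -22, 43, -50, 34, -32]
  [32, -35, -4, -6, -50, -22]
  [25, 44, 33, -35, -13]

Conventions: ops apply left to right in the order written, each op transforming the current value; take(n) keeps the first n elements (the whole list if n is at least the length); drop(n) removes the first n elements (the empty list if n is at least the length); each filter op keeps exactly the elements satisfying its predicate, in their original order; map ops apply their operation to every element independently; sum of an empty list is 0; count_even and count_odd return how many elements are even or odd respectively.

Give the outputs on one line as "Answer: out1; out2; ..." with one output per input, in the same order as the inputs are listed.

Execution, op by op:
  [40, -20, 37, 16, -29, 29, 1, -11, -24] -> [40, 37, 16, 29] -> [-40, -37, -16, -29] -> [-29] -> 1
  [-34, 48, 1, -22, 43, -50, 34, -32] -> [48, 43, 34] -> [-48, -43, -34] -> [] -> 0
  [32, -35, -4, -6, -50, -22] -> [32] -> [-32] -> [] -> 0
  [25, 44, 33, -35, -13] -> [25, 44, 33] -> [-25, -44, -33] -> [] -> 0

1; 0; 0; 0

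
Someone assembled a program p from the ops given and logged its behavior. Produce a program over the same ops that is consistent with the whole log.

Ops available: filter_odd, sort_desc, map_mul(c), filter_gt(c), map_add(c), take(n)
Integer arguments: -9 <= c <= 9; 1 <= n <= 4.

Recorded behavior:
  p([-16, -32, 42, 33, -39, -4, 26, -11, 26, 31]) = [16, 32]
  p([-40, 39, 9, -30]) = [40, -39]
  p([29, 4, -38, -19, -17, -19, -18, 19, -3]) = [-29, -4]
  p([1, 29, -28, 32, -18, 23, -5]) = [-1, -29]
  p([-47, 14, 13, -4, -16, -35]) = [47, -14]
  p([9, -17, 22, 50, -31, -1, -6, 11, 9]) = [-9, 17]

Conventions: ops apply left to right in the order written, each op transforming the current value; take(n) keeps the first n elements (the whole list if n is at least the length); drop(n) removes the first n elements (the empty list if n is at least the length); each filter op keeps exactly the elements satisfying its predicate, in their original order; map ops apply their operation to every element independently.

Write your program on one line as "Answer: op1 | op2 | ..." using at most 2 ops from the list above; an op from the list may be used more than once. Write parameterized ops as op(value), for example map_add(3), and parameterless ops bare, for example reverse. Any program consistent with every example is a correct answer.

take(2) | map_mul(-1)

Check, running the answer program on each example:
  [-16, -32, 42, 33, -39, -4, 26, -11, 26, 31] -> [-16, -32] -> [16, 32]
  [-40, 39, 9, -30] -> [-40, 39] -> [40, -39]
  [29, 4, -38, -19, -17, -19, -18, 19, -3] -> [29, 4] -> [-29, -4]
  [1, 29, -28, 32, -18, 23, -5] -> [1, 29] -> [-1, -29]
  [-47, 14, 13, -4, -16, -35] -> [-47, 14] -> [47, -14]
  [9, -17, 22, 50, -31, -1, -6, 11, 9] -> [9, -17] -> [-9, 17]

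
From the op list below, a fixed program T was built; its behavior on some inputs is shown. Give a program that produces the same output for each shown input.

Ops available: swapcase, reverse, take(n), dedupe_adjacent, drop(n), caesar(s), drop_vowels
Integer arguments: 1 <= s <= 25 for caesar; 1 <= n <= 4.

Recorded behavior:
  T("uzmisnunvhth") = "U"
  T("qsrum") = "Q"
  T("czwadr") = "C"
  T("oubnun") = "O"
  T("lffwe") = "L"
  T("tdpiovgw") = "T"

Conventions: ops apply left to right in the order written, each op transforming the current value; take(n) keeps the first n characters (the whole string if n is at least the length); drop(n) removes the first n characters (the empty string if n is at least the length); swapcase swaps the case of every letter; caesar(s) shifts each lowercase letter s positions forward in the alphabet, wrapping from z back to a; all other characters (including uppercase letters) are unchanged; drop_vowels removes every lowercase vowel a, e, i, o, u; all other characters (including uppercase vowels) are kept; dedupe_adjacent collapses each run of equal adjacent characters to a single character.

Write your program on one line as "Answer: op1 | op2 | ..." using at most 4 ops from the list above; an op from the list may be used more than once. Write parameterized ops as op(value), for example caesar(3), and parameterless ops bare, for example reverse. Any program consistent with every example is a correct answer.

take(4) | take(2) | swapcase | take(1)

Check, running the answer program on each example:
  "uzmisnunvhth" -> "uzmi" -> "uz" -> "UZ" -> "U"
  "qsrum" -> "qsru" -> "qs" -> "QS" -> "Q"
  "czwadr" -> "czwa" -> "cz" -> "CZ" -> "C"
  "oubnun" -> "oubn" -> "ou" -> "OU" -> "O"
  "lffwe" -> "lffw" -> "lf" -> "LF" -> "L"
  "tdpiovgw" -> "tdpi" -> "td" -> "TD" -> "T"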